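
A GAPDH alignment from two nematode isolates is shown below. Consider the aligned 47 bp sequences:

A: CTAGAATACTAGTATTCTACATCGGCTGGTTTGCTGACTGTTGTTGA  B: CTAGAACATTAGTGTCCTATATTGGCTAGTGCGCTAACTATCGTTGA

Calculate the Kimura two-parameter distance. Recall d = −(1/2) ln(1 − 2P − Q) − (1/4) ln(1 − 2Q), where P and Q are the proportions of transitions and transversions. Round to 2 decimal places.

Of 47 sites, 11 differences are transitions and 1 are transversions, so P = 11/47 ≈ 0.234043 and Q = 1/47 ≈ 0.021277.
Under the Kimura two-parameter model, d = −½ ln(1 − 2P − Q) − ¼ ln(1 − 2Q).
1 − 2P − Q = 0.510637, giving −½ ln(0.510637) = 0.336048.
1 − 2Q = 0.957446, giving −¼ ln(0.957446) = 0.010871.
d = 0.336048 + 0.010871 = 0.346919.

0.35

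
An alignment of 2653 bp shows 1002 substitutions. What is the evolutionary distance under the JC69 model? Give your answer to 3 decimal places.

0.525

p = 1002/2653 ≈ 0.377686.
d = −(3/4) ln(1 − 4p/3) = −0.75 ln(1 − 0.503581) = −0.75 ln(0.496419)
  = −0.75 × (-0.700335) = 0.525251 substitutions/site.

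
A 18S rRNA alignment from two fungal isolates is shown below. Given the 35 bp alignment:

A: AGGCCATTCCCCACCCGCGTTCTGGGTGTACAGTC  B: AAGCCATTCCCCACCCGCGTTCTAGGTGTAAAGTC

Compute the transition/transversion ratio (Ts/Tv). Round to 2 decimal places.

2.00

Transitions are A↔G and C↔T; transversions are all other mismatches.
Transitions: 2. Transversions: 1.
R = 2/1 = 2.00.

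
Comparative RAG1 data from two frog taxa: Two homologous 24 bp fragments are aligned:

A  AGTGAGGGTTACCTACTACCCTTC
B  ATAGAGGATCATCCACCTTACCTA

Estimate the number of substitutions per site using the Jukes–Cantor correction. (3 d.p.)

0.824

The sequences differ at 12 of 24 sites, so p = 12/24 = 0.5.
d = −(3/4) ln(1 − 4p/3) = −0.75 ln(1 − 0.666667) = −0.75 ln(0.333333)
  = −0.75 × (-1.098613) = 0.823960 substitutions/site.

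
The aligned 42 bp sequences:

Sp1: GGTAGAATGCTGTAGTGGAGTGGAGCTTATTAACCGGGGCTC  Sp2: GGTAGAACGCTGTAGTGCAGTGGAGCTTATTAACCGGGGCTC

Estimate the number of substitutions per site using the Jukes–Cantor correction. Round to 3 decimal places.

0.049

The sequences differ at 2 of 42 sites (8, 18), so p = 2/42 ≈ 0.047619.
d = −(3/4) ln(1 − 4p/3) = −0.75 ln(1 − 0.063492) = −0.75 ln(0.936508)
  = −0.75 × (-0.065597) = 0.049198 substitutions/site.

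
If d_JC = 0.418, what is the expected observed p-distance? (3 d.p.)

p = (3/4)(1 − e^(−4d/3)) = 0.75 × (1 − e^(-0.557333)) = 0.75 × (1 − 0.572735) = 0.320449.

0.320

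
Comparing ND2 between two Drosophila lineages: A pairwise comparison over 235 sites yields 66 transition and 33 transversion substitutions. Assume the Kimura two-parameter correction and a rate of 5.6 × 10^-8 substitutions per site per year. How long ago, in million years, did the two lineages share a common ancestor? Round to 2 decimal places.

P = 66/235 ≈ 0.280851 and Q = 33/235 ≈ 0.140426.
Under the Kimura two-parameter model, d = −½ ln(1 − 2P − Q) − ¼ ln(1 − 2Q).
1 − 2P − Q = 0.297872, giving −½ ln(0.297872) = 0.605546.
1 − 2Q = 0.719148, giving −¼ ln(0.719148) = 0.082422.
d = 0.605546 + 0.082422 = 0.687968.
Under a molecular clock d = 2μt, so t = d/(2μ) = 0.687968 / (2 × 5.6 × 10^-8) = 6.14 million years.

6.14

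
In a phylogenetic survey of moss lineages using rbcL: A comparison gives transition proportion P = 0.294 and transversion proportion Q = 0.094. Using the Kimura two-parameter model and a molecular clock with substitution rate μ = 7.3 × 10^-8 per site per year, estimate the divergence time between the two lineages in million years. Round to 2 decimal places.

4.28

Under the Kimura two-parameter model, d = −½ ln(1 − 2P − Q) − ¼ ln(1 − 2Q).
1 − 2P − Q = 0.318, giving −½ ln(0.318) = 0.572852.
1 − 2Q = 0.812, giving −¼ ln(0.812) = 0.052064.
d = 0.572852 + 0.052064 = 0.624916.
Under a molecular clock d = 2μt, so t = d/(2μ) = 0.624916 / (2 × 7.3 × 10^-8) = 4.28 million years.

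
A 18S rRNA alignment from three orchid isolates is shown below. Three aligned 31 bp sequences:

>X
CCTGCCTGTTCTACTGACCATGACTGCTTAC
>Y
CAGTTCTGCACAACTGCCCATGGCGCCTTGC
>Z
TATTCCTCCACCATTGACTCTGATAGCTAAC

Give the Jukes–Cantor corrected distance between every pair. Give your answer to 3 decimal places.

d(X,Y) = 0.544, d(X,Z) = 0.614, d(Y,Z) = 0.777

X–Y: 12/31 sites differ → p ≈ 0.387097, d = −0.75 ln(1 − 0.516129) = 0.544453 ≈ 0.544.
X–Z: 13/31 sites differ → p ≈ 0.419355, d = −0.75 ln(1 − 0.55914) = 0.614271 ≈ 0.614.
Y–Z: 15/31 sites differ → p ≈ 0.483871, d = −0.75 ln(1 − 0.645161) = 0.777068 ≈ 0.777.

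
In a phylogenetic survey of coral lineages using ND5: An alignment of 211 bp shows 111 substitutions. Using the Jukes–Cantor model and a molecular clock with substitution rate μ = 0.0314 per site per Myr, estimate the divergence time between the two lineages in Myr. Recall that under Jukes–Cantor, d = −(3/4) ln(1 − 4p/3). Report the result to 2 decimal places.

p = 111/211 ≈ 0.526066.
d = −(3/4) ln(1 − 4p/3) = −0.75 ln(1 − 0.701421) = −0.75 ln(0.298579)
  = −0.75 × (-1.208721) = 0.906541 substitutions/site.
Under a molecular clock d = 2μt, so t = d/(2μ) = 0.906541 / (2 × 0.0314) = 14.44 Myr.

14.44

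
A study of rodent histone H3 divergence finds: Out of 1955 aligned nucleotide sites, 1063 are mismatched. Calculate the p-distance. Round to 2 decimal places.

0.54

p = 1063/1955 = 0.543734… ≈ 0.54 (to 2 d.p.).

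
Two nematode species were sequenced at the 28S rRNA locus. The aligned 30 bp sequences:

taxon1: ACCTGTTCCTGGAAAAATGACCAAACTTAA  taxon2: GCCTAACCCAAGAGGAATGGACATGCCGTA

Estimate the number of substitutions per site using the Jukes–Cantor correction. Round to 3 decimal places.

The sequences differ at 15 of 30 sites, so p = 15/30 = 0.5.
d = −(3/4) ln(1 − 4p/3) = −0.75 ln(1 − 0.666667) = −0.75 ln(0.333333)
  = −0.75 × (-1.098613) = 0.823960 substitutions/site.

0.824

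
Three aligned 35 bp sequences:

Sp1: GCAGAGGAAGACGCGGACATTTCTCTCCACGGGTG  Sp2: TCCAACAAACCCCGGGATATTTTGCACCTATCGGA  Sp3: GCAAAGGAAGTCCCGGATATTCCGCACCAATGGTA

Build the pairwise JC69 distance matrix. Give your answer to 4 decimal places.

Sp1–Sp2: 19/35 sites differ → p ≈ 0.542857, d = −0.75 ln(1 − 0.723809) = 0.964997 ≈ 0.9650.
Sp1–Sp3: 10/35 sites differ → p ≈ 0.285714, d = −0.75 ln(1 − 0.380952) = 0.359679 ≈ 0.3597.
Sp2–Sp3: 12/35 sites differ → p ≈ 0.342857, d = −0.75 ln(1 − 0.457143) = 0.458182 ≈ 0.4582.

d(Sp1,Sp2) = 0.9650, d(Sp1,Sp3) = 0.3597, d(Sp2,Sp3) = 0.4582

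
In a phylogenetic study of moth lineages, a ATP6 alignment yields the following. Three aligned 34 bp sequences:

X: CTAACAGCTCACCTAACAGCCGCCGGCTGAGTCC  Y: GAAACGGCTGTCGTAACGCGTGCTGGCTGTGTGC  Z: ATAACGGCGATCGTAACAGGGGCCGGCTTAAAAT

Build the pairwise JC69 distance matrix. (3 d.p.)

X–Y: 13/34 sites differ → p ≈ 0.382353, d = −0.75 ln(1 − 0.509804) = 0.534712 ≈ 0.535.
X–Z: 13/34 sites differ → p ≈ 0.382353, d = −0.75 ln(1 − 0.509804) = 0.534712 ≈ 0.535.
Y–Z: 14/34 sites differ → p ≈ 0.411765, d = −0.75 ln(1 − 0.54902) = 0.597249 ≈ 0.597.

d(X,Y) = 0.535, d(X,Z) = 0.535, d(Y,Z) = 0.597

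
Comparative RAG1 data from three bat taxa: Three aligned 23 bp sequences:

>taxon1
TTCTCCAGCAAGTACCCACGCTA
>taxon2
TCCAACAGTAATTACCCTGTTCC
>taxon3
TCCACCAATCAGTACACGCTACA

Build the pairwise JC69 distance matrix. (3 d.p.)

taxon1–taxon2: 11/23 sites differ → p ≈ 0.478261, d = −0.75 ln(1 − 0.637681) = 0.761423 ≈ 0.761.
taxon1–taxon3: 10/23 sites differ → p ≈ 0.434783, d = −0.75 ln(1 − 0.579711) = 0.650110 ≈ 0.650.
taxon2–taxon3: 9/23 sites differ → p ≈ 0.391304, d = −0.75 ln(1 − 0.521739) = 0.553199 ≈ 0.553.

d(taxon1,taxon2) = 0.761, d(taxon1,taxon3) = 0.650, d(taxon2,taxon3) = 0.553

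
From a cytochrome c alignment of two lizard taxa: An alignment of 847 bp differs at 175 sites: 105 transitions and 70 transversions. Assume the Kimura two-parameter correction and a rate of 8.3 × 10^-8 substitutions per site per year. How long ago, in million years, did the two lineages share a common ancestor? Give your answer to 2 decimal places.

1.48

P = 105/847 ≈ 0.123967 and Q = 70/847 ≈ 0.082645.
Under the Kimura two-parameter model, d = −½ ln(1 − 2P − Q) − ¼ ln(1 − 2Q).
1 − 2P − Q = 0.669421, giving −½ ln(0.669421) = 0.200671.
1 − 2Q = 0.83471, giving −¼ ln(0.83471) = 0.045168.
d = 0.200671 + 0.045168 = 0.245839.
Under a molecular clock d = 2μt, so t = d/(2μ) = 0.245839 / (2 × 8.3 × 10^-8) = 1.48 million years.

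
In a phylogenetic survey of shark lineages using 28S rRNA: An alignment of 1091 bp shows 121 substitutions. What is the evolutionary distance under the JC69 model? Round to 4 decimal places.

0.1200

p = 121/1091 ≈ 0.110907.
d = −(3/4) ln(1 − 4p/3) = −0.75 ln(1 − 0.147876) = −0.75 ln(0.852124)
  = −0.75 × (-0.160023) = 0.120017 substitutions/site.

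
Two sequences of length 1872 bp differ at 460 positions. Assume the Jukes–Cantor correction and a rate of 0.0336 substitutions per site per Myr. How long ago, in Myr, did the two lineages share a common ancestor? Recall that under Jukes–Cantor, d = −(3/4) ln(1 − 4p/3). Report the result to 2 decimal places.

p = 460/1872 ≈ 0.245726.
d = −(3/4) ln(1 − 4p/3) = −0.75 ln(1 − 0.327635) = −0.75 ln(0.672365)
  = −0.75 × (-0.396954) = 0.297716 substitutions/site.
Under a molecular clock d = 2μt, so t = d/(2μ) = 0.297716 / (2 × 0.0336) = 4.43 Myr.

4.43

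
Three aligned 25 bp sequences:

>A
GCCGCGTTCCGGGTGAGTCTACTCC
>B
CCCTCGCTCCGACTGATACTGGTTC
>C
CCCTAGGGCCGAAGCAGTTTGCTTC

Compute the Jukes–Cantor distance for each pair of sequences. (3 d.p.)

A–B: 10/25 sites differ → p = 0.4, d = −0.75 ln(1 − 0.533333) = 0.571605 ≈ 0.572.
A–C: 12/25 sites differ → p = 0.48, d = −0.75 ln(1 − 0.64) = 0.766238 ≈ 0.766.
B–C: 10/25 sites differ → p = 0.4, d = −0.75 ln(1 − 0.533333) = 0.571605 ≈ 0.572.

d(A,B) = 0.572, d(A,C) = 0.766, d(B,C) = 0.572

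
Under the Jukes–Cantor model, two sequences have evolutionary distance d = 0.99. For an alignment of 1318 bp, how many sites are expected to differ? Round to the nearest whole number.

724

Invert JC69: p = (3/4)(1 − e^(−4d/3)) = 0.75 × (1 − e^(-1.32)) = 0.75 × (1 − 0.267135) = 0.549649.
Expected differing sites = pL ≈ 0.549649 × 1318 = 724.437382 ≈ 724.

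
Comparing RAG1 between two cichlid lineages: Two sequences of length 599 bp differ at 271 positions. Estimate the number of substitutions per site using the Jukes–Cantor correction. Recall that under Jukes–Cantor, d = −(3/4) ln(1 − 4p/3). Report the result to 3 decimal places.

0.693

p = 271/599 ≈ 0.452421.
d = −(3/4) ln(1 − 4p/3) = −0.75 ln(1 − 0.603228) = −0.75 ln(0.396772)
  = −0.75 × (-0.924393) = 0.693295 substitutions/site.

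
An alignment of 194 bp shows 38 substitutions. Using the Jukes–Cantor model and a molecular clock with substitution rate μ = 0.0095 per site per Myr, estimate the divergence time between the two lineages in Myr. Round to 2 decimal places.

11.95

p = 38/194 ≈ 0.195876.
d = −(3/4) ln(1 − 4p/3) = −0.75 ln(1 − 0.261168) = −0.75 ln(0.738832)
  = −0.75 × (-0.302685) = 0.227014 substitutions/site.
Under a molecular clock d = 2μt, so t = d/(2μ) = 0.227014 / (2 × 0.0095) = 11.95 Myr.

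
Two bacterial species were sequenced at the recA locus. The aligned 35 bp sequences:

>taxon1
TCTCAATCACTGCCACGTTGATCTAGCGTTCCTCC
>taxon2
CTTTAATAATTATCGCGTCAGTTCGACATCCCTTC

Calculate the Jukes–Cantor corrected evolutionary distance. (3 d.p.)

0.868

The sequences differ at 18 of 35 sites, so p = 18/35 ≈ 0.514286.
d = −(3/4) ln(1 − 4p/3) = −0.75 ln(1 − 0.685715) = −0.75 ln(0.314285)
  = −0.75 × (-1.157455) = 0.868091 substitutions/site.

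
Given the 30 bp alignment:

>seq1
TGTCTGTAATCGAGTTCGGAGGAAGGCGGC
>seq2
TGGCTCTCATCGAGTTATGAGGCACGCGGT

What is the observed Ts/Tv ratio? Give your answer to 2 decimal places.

0.14

Transitions are A↔G and C↔T; transversions are all other mismatches.
Transitions: 1. Transversions: 7.
R = 1/7 = 0.142857… ≈ 0.14 (to 2 d.p.).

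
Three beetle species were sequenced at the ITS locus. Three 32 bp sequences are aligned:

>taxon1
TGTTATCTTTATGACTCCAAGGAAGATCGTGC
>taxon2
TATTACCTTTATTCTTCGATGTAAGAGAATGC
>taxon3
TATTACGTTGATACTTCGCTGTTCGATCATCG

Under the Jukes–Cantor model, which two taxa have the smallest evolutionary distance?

taxon2 and taxon3

taxon1–taxon2: 11/32 differ, p = 0.344, d = 0.460.
taxon1–taxon3: 16/32 differ, p = 0.500, d = 0.824.
taxon2–taxon3: 10/32 differ, p = 0.313, d = 0.404.
The smallest distance is between taxon2 and taxon3.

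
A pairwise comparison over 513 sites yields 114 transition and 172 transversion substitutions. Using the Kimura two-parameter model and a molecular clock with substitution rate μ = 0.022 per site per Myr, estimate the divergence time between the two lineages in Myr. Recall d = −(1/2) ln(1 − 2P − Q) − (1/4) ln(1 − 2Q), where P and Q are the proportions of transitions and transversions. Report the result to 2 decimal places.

23.50

P = 114/513 ≈ 0.222222 and Q = 172/513 ≈ 0.335283.
Under the Kimura two-parameter model, d = −½ ln(1 − 2P − Q) − ¼ ln(1 − 2Q).
1 − 2P − Q = 0.220273, giving −½ ln(0.220273) = 0.756444.
1 − 2Q = 0.329434, giving −¼ ln(0.329434) = 0.277595.
d = 0.756444 + 0.277595 = 1.034039.
Under a molecular clock d = 2μt, so t = d/(2μ) = 1.034039 / (2 × 0.022) = 23.50 Myr.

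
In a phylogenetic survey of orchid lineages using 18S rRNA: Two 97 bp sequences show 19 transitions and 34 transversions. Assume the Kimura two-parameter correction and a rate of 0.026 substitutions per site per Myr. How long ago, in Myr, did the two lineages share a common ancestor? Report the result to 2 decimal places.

P = 19/97 ≈ 0.195876 and Q = 34/97 ≈ 0.350515.
Under the Kimura two-parameter model, d = −½ ln(1 − 2P − Q) − ¼ ln(1 − 2Q).
1 − 2P − Q = 0.257733, giving −½ ln(0.257733) = 0.677916.
1 − 2Q = 0.29897, giving −¼ ln(0.29897) = 0.301853.
d = 0.677916 + 0.301853 = 0.979769.
Under a molecular clock d = 2μt, so t = d/(2μ) = 0.979769 / (2 × 0.026) = 18.84 Myr.

18.84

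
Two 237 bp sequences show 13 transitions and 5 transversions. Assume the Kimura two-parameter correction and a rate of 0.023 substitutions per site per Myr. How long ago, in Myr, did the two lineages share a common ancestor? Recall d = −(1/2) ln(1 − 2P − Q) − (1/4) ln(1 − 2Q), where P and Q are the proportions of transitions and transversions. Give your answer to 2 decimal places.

P = 13/237 ≈ 0.054852 and Q = 5/237 ≈ 0.021097.
Under the Kimura two-parameter model, d = −½ ln(1 − 2P − Q) − ¼ ln(1 − 2Q).
1 − 2P − Q = 0.869199, giving −½ ln(0.869199) = 0.070092.
1 − 2Q = 0.957806, giving −¼ ln(0.957806) = 0.010778.
d = 0.070092 + 0.010778 = 0.080870.
Under a molecular clock d = 2μt, so t = d/(2μ) = 0.080870 / (2 × 0.023) = 1.76 Myr.

1.76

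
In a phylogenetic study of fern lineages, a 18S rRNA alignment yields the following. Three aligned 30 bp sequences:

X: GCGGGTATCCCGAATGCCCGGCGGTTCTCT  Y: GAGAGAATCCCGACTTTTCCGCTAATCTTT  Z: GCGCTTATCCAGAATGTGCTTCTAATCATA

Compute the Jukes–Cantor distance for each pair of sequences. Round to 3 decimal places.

d(X,Y) = 0.572, d(X,Z) = 0.647, d(Y,Z) = 0.572

X–Y: 12/30 sites differ → p = 0.4, d = −0.75 ln(1 − 0.533333) = 0.571605 ≈ 0.572.
X–Z: 13/30 sites differ → p ≈ 0.433333, d = −0.75 ln(1 − 0.577777) = 0.646666 ≈ 0.647.
Y–Z: 12/30 sites differ → p = 0.4, d = −0.75 ln(1 − 0.533333) = 0.571605 ≈ 0.572.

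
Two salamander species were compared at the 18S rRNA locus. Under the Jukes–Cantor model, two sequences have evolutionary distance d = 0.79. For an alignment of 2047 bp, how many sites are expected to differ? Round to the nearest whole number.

1000

Invert JC69: p = (3/4)(1 − e^(−4d/3)) = 0.75 × (1 − e^(-1.053333)) = 0.75 × (1 − 0.348773) = 0.488420.
Expected differing sites = pL ≈ 0.488420 × 2047 = 999.79574 ≈ 1000.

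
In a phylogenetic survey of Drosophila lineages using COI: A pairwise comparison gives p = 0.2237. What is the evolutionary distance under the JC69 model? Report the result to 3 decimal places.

0.266

d = −(3/4) ln(1 − 4p/3) = −0.75 ln(1 − 0.298267) = −0.75 ln(0.701733)
  = −0.75 × (-0.354202) = 0.265652 substitutions/site.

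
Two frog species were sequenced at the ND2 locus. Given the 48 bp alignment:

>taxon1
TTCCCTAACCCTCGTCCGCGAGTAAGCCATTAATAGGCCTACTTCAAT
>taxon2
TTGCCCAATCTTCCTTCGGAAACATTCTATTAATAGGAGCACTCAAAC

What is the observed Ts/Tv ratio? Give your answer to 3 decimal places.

Transitions are A↔G and C↔T; transversions are all other mismatches.
Transitions: 11. Transversions: 8.
R = 11/8 = 1.375.

1.375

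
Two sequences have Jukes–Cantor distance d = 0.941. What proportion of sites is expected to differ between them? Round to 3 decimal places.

p = (3/4)(1 − e^(−4d/3)) = 0.75 × (1 − e^(-1.254667)) = 0.75 × (1 − 0.285171) = 0.536122.

0.536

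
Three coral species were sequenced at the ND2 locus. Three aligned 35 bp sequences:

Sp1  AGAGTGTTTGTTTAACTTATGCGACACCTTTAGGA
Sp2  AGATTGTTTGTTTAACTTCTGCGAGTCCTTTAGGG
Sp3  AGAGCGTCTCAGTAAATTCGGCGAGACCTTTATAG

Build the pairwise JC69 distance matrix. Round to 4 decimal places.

Sp1–Sp2: 5/35 sites differ → p ≈ 0.142857, d = −0.75 ln(1 − 0.190476) = 0.158482 ≈ 0.1585.
Sp1–Sp3: 12/35 sites differ → p ≈ 0.342857, d = −0.75 ln(1 − 0.457143) = 0.458182 ≈ 0.4582.
Sp2–Sp3: 11/35 sites differ → p ≈ 0.314286, d = −0.75 ln(1 − 0.419048) = 0.407315 ≈ 0.4073.

d(Sp1,Sp2) = 0.1585, d(Sp1,Sp3) = 0.4582, d(Sp2,Sp3) = 0.4073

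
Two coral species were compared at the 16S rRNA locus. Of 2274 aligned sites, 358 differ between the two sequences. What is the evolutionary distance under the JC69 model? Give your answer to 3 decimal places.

0.177

p = 358/2274 ≈ 0.157432.
d = −(3/4) ln(1 − 4p/3) = −0.75 ln(1 − 0.209909) = −0.75 ln(0.790091)
  = −0.75 × (-0.235607) = 0.176705 substitutions/site.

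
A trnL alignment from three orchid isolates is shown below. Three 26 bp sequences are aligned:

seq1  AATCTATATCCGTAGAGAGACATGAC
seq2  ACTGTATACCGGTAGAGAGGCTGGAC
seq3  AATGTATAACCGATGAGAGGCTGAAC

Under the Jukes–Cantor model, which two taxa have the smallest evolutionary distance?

seq1–seq2: 7/26 differ, p = 0.269, d = 0.334.
seq1–seq3: 8/26 differ, p = 0.308, d = 0.396.
seq2–seq3: 6/26 differ, p = 0.231, d = 0.276.
The smallest distance is between seq2 and seq3.

seq2 and seq3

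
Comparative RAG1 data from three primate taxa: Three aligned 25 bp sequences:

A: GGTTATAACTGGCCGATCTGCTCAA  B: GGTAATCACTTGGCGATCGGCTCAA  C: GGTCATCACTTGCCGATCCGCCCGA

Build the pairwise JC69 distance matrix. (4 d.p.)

A–B: 5/25 sites differ → p = 0.2, d = −0.75 ln(1 − 0.266667) = 0.232617 ≈ 0.2326.
A–C: 6/25 sites differ → p = 0.24, d = −0.75 ln(1 − 0.32) = 0.289247 ≈ 0.2892.
B–C: 5/25 sites differ → p = 0.2, d = −0.75 ln(1 − 0.266667) = 0.232617 ≈ 0.2326.

d(A,B) = 0.2326, d(A,C) = 0.2892, d(B,C) = 0.2326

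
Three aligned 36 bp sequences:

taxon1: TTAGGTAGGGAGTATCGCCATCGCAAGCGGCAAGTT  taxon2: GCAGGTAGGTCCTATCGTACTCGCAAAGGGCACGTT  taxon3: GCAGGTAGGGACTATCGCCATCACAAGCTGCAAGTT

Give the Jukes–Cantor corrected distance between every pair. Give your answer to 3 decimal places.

taxon1–taxon2: 11/36 sites differ → p ≈ 0.305556, d = −0.75 ln(1 − 0.407408) = 0.392437 ≈ 0.392.
taxon1–taxon3: 5/36 sites differ → p ≈ 0.138889, d = −0.75 ln(1 − 0.185185) = 0.153596 ≈ 0.154.
taxon2–taxon3: 10/36 sites differ → p ≈ 0.277778, d = −0.75 ln(1 − 0.370371) = 0.346968 ≈ 0.347.

d(taxon1,taxon2) = 0.392, d(taxon1,taxon3) = 0.154, d(taxon2,taxon3) = 0.347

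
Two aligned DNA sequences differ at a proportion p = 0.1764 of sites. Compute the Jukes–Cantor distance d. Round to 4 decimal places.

0.2011

d = −(3/4) ln(1 − 4p/3) = −0.75 ln(1 − 0.2352) = −0.75 ln(0.7648)
  = −0.75 × (-0.268141) = 0.201106 substitutions/site.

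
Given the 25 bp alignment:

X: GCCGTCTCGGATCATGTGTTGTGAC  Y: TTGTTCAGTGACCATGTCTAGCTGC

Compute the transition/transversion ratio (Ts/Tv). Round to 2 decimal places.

Transitions are A↔G and C↔T; transversions are all other mismatches.
Transitions: 4. Transversions: 9.
R = 4/9 = 0.444444… ≈ 0.44 (to 2 d.p.).

0.44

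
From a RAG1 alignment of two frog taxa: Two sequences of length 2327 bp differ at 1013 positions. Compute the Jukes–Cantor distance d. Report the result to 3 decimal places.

p = 1013/2327 ≈ 0.435324.
d = −(3/4) ln(1 − 4p/3) = −0.75 ln(1 − 0.580432) = −0.75 ln(0.419568)
  = −0.75 × (-0.868530) = 0.651398 substitutions/site.

0.651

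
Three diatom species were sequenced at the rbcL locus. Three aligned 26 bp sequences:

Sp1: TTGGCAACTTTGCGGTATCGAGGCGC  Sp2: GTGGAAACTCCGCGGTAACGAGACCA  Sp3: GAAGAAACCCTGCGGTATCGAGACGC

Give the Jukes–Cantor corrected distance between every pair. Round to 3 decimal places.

Sp1–Sp2: 8/26 sites differ → p ≈ 0.307692, d = −0.75 ln(1 − 0.410256) = 0.396050 ≈ 0.396.
Sp1–Sp3: 7/26 sites differ → p ≈ 0.269231, d = −0.75 ln(1 − 0.358975) = 0.333515 ≈ 0.334.
Sp2–Sp3: 7/26 sites differ → p ≈ 0.269231, d = −0.75 ln(1 − 0.358975) = 0.333515 ≈ 0.334.

d(Sp1,Sp2) = 0.396, d(Sp1,Sp3) = 0.334, d(Sp2,Sp3) = 0.334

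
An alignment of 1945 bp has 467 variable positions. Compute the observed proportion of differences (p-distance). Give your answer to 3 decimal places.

0.240

p = 467/1945 = 0.240102… ≈ 0.240 (to 3 d.p.).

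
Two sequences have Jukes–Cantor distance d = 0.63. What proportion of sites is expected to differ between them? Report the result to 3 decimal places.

0.426

p = (3/4)(1 − e^(−4d/3)) = 0.75 × (1 − e^(-0.84)) = 0.75 × (1 − 0.431711) = 0.426217.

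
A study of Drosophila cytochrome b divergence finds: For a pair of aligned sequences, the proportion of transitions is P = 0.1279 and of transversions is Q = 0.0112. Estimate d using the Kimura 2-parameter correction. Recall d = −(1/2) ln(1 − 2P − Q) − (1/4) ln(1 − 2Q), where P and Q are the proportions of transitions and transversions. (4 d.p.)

0.1610

Under the Kimura two-parameter model, d = −½ ln(1 − 2P − Q) − ¼ ln(1 − 2Q).
1 − 2P − Q = 0.733, giving −½ ln(0.733) = 0.155305.
1 − 2Q = 0.9776, giving −¼ ln(0.9776) = 0.005664.
d = 0.155305 + 0.005664 = 0.160969.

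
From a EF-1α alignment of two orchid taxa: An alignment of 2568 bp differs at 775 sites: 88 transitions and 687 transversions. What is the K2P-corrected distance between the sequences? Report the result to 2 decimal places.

0.40

P = 88/2568 ≈ 0.034268 and Q = 687/2568 ≈ 0.267523.
Under the Kimura two-parameter model, d = −½ ln(1 − 2P − Q) − ¼ ln(1 − 2Q).
1 − 2P − Q = 0.663941, giving −½ ln(0.663941) = 0.204781.
1 − 2Q = 0.464954, giving −¼ ln(0.464954) = 0.191454.
d = 0.204781 + 0.191454 = 0.396235.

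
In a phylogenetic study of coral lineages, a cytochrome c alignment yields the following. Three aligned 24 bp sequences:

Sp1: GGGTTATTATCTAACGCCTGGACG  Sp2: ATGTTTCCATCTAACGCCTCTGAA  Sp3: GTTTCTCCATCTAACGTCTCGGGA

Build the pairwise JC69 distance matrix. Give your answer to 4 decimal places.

Sp1–Sp2: 10/24 sites differ → p ≈ 0.416667, d = −0.75 ln(1 − 0.555556) = 0.608198 ≈ 0.6082.
Sp1–Sp3: 11/24 sites differ → p ≈ 0.458333, d = −0.75 ln(1 − 0.611111) = 0.708346 ≈ 0.7083.
Sp2–Sp3: 6/24 sites differ → p = 0.25, d = −0.75 ln(1 − 0.333333) = 0.304098 ≈ 0.3041.

d(Sp1,Sp2) = 0.6082, d(Sp1,Sp3) = 0.7083, d(Sp2,Sp3) = 0.3041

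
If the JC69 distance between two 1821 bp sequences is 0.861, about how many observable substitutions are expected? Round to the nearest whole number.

932

Invert JC69: p = (3/4)(1 − e^(−4d/3)) = 0.75 × (1 − e^(-1.148)) = 0.75 × (1 − 0.317271) = 0.512047.
Expected differing sites = pL ≈ 0.512047 × 1821 = 932.437587 ≈ 932.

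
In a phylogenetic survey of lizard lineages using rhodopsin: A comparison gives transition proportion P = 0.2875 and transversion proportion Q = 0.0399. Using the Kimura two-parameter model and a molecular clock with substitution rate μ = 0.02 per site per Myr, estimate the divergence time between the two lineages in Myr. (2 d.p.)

12.45

Under the Kimura two-parameter model, d = −½ ln(1 − 2P − Q) − ¼ ln(1 − 2Q).
1 − 2P − Q = 0.3851, giving −½ ln(0.3851) = 0.477126.
1 − 2Q = 0.9202, giving −¼ ln(0.9202) = 0.020791.
d = 0.477126 + 0.020791 = 0.497917.
Under a molecular clock d = 2μt, so t = d/(2μ) = 0.497917 / (2 × 0.02) = 12.45 Myr.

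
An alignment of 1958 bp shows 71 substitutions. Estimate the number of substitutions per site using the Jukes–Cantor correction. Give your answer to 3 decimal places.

0.037

p = 71/1958 ≈ 0.036261.
d = −(3/4) ln(1 − 4p/3) = −0.75 ln(1 − 0.048348) = −0.75 ln(0.951652)
  = −0.75 × (-0.049556) = 0.037167 substitutions/site.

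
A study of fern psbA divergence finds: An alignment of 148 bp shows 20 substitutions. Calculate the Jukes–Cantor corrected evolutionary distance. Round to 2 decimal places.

p = 20/148 ≈ 0.135135.
d = −(3/4) ln(1 − 4p/3) = −0.75 ln(1 − 0.18018) = −0.75 ln(0.81982)
  = −0.75 × (-0.198670) = 0.149003 substitutions/site.

0.15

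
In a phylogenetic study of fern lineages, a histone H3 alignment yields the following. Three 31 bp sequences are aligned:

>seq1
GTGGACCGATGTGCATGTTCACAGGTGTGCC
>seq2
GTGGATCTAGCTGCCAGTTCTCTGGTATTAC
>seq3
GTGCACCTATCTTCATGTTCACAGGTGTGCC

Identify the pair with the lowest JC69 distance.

seq1 and seq3

seq1–seq2: 11/31 differ, p = 0.355, d = 0.481.
seq1–seq3: 4/31 differ, p = 0.129, d = 0.142.
seq2–seq3: 11/31 differ, p = 0.355, d = 0.481.
The smallest distance is between seq1 and seq3.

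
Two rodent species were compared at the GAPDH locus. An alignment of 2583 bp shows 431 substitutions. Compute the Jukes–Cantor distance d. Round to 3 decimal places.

p = 431/2583 ≈ 0.16686.
d = −(3/4) ln(1 − 4p/3) = −0.75 ln(1 − 0.22248) = −0.75 ln(0.77752)
  = −0.75 × (-0.251646) = 0.188735 substitutions/site.

0.189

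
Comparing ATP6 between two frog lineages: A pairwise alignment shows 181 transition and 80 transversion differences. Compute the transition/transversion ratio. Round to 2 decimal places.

2.26

R = 181/80 = 2.2625 ≈ 2.26 (to 2 d.p.).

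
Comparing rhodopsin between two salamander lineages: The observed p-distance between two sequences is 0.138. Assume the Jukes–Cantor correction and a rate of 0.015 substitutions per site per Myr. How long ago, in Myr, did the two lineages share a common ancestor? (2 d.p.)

d = −(3/4) ln(1 − 4p/3) = −0.75 ln(1 − 0.184) = −0.75 ln(0.816)
  = −0.75 × (-0.203341) = 0.152506 substitutions/site.
Under a molecular clock d = 2μt, so t = d/(2μ) = 0.152506 / (2 × 0.015) = 5.08 Myr.

5.08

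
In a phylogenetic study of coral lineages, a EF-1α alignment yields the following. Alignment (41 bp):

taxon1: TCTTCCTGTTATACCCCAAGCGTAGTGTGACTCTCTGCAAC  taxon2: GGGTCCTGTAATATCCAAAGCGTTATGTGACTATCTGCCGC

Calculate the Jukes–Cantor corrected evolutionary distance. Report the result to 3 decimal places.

The sequences differ at 11 of 41 sites, so p = 11/41 ≈ 0.268293.
d = −(3/4) ln(1 − 4p/3) = −0.75 ln(1 − 0.357724) = −0.75 ln(0.642276)
  = −0.75 × (-0.442737) = 0.332053 substitutions/site.

0.332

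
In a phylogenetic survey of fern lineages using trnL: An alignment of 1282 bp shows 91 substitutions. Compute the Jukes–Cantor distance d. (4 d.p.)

0.0746

p = 91/1282 ≈ 0.070983.
d = −(3/4) ln(1 − 4p/3) = −0.75 ln(1 − 0.094644) = −0.75 ln(0.905356)
  = −0.75 × (-0.099427) = 0.074570 substitutions/site.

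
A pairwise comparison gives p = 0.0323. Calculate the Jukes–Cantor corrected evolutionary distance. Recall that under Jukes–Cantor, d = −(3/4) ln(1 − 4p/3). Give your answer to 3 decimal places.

d = −(3/4) ln(1 − 4p/3) = −0.75 ln(1 − 0.043067) = −0.75 ln(0.956933)
  = −0.75 × (-0.044022) = 0.033017 substitutions/site.

0.033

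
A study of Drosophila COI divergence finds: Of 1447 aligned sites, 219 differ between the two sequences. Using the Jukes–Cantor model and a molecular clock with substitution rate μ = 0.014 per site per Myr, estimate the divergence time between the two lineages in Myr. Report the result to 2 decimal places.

6.04

p = 219/1447 ≈ 0.151348.
d = −(3/4) ln(1 − 4p/3) = −0.75 ln(1 − 0.201797) = −0.75 ln(0.798203)
  = −0.75 × (-0.225392) = 0.169044 substitutions/site.
Under a molecular clock d = 2μt, so t = d/(2μ) = 0.169044 / (2 × 0.014) = 6.04 Myr.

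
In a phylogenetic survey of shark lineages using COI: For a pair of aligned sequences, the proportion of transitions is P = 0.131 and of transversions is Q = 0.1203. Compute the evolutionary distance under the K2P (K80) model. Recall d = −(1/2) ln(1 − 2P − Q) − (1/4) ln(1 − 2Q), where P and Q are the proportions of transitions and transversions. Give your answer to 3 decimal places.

0.310

Under the Kimura two-parameter model, d = −½ ln(1 − 2P − Q) − ¼ ln(1 − 2Q).
1 − 2P − Q = 0.6177, giving −½ ln(0.6177) = 0.240876.
1 − 2Q = 0.7594, giving −¼ ln(0.7594) = 0.068807.
d = 0.240876 + 0.068807 = 0.309683.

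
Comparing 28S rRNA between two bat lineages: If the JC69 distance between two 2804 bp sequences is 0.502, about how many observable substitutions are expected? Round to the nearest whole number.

Invert JC69: p = (3/4)(1 − e^(−4d/3)) = 0.75 × (1 − e^(-0.669333)) = 0.75 × (1 − 0.512050) = 0.365963.
Expected differing sites = pL ≈ 0.365963 × 2804 = 1026.160252 ≈ 1026.

1026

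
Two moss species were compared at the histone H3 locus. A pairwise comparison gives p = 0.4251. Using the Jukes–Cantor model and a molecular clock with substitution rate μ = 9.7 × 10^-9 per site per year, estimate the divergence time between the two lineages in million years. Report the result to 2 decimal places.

32.34

d = −(3/4) ln(1 − 4p/3) = −0.75 ln(1 − 0.5668) = −0.75 ln(0.4332)
  = −0.75 × (-0.836556) = 0.627417 substitutions/site.
Under a molecular clock d = 2μt, so t = d/(2μ) = 0.627417 / (2 × 9.7 × 10^-9) = 32.34 million years.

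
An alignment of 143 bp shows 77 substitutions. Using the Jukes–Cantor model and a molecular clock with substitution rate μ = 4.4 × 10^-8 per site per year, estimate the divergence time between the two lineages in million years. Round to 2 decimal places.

10.79

p = 77/143 ≈ 0.538462.
d = −(3/4) ln(1 − 4p/3) = −0.75 ln(1 − 0.717949) = −0.75 ln(0.282051)
  = −0.75 × (-1.265667) = 0.949250 substitutions/site.
Under a molecular clock d = 2μt, so t = d/(2μ) = 0.949250 / (2 × 4.4 × 10^-8) = 10.79 million years.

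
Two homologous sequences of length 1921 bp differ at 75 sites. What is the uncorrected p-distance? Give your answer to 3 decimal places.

p = 75/1921 = 0.039042… ≈ 0.039 (to 3 d.p.).

0.039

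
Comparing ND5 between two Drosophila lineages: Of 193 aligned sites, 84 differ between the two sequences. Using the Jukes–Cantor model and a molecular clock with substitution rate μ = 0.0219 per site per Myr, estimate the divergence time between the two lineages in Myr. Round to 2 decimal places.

14.87

p = 84/193 ≈ 0.435233.
d = −(3/4) ln(1 − 4p/3) = −0.75 ln(1 − 0.580311) = −0.75 ln(0.419689)
  = −0.75 × (-0.868241) = 0.651181 substitutions/site.
Under a molecular clock d = 2μt, so t = d/(2μ) = 0.651181 / (2 × 0.0219) = 14.87 Myr.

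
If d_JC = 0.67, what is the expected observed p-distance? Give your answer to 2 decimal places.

0.44

p = (3/4)(1 − e^(−4d/3)) = 0.75 × (1 − e^(-0.893333)) = 0.75 × (1 − 0.409289) = 0.443033.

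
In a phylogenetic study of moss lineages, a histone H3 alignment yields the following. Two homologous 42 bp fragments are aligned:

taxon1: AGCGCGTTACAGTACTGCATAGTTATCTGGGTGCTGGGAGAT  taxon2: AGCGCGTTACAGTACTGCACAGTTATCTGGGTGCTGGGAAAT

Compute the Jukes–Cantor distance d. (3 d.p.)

0.049

The sequences differ at 2 of 42 sites (20, 40), so p = 2/42 ≈ 0.047619.
d = −(3/4) ln(1 − 4p/3) = −0.75 ln(1 − 0.063492) = −0.75 ln(0.936508)
  = −0.75 × (-0.065597) = 0.049198 substitutions/site.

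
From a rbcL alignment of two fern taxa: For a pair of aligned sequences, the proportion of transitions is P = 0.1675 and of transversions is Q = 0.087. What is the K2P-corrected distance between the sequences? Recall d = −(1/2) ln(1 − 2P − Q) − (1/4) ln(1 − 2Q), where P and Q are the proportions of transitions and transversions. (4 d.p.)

Under the Kimura two-parameter model, d = −½ ln(1 − 2P − Q) − ¼ ln(1 − 2Q).
1 − 2P − Q = 0.578, giving −½ ln(0.578) = 0.274091.
1 − 2Q = 0.826, giving −¼ ln(0.826) = 0.047790.
d = 0.274091 + 0.047790 = 0.321881.

0.3219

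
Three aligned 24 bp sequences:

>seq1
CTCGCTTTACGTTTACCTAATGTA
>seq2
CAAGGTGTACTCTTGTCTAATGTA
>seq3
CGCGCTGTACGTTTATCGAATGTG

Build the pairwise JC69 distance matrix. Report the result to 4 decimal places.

seq1–seq2: 8/24 sites differ → p ≈ 0.333333, d = −0.75 ln(1 − 0.444444) = 0.440839 ≈ 0.4408.
seq1–seq3: 5/24 sites differ → p ≈ 0.208333, d = −0.75 ln(1 − 0.277777) = 0.244066 ≈ 0.2441.
seq2–seq3: 8/24 sites differ → p ≈ 0.333333, d = −0.75 ln(1 − 0.444444) = 0.440839 ≈ 0.4408.

d(seq1,seq2) = 0.4408, d(seq1,seq3) = 0.2441, d(seq2,seq3) = 0.4408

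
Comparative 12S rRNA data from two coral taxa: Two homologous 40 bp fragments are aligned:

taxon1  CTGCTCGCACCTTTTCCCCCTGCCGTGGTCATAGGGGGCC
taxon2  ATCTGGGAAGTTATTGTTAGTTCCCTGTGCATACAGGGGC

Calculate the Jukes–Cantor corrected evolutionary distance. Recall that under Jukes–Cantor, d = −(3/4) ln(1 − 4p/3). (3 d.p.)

0.903

The sequences differ at 21 of 40 sites, so p = 21/40 = 0.525.
d = −(3/4) ln(1 − 4p/3) = −0.75 ln(1 − 0.7) = −0.75 ln(0.3)
  = −0.75 × (-1.203973) = 0.902980 substitutions/site.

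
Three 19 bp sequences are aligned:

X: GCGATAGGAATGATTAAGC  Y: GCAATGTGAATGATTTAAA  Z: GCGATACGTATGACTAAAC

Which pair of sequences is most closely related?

X–Y: 6/19 differ, p = 0.316, d = 0.410.
X–Z: 4/19 differ, p = 0.211, d = 0.247.
Y–Z: 7/19 differ, p = 0.368, d = 0.507.
The smallest distance is between X and Z.

X and Z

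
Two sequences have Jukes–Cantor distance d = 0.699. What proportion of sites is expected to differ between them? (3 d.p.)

0.455

p = (3/4)(1 − e^(−4d/3)) = 0.75 × (1 − e^(-0.932)) = 0.75 × (1 − 0.393765) = 0.454676.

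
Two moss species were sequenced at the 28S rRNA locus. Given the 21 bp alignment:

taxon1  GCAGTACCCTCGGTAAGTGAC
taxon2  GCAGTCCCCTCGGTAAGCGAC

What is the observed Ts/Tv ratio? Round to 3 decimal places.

1.000

Transitions are A↔G and C↔T; transversions are all other mismatches.
Transitions: 1. Transversions: 1.
R = 1/1 = 1.000.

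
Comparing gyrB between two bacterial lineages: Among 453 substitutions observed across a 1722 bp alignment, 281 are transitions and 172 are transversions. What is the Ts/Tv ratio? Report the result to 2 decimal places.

1.63

R = 281/172 = 1.633720… ≈ 1.63 (to 2 d.p.).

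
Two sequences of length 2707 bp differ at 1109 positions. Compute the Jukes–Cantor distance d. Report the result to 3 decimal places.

0.593

p = 1109/2707 ≈ 0.409679.
d = −(3/4) ln(1 − 4p/3) = −0.75 ln(1 − 0.546239) = −0.75 ln(0.453761)
  = −0.75 × (-0.790185) = 0.592639 substitutions/site.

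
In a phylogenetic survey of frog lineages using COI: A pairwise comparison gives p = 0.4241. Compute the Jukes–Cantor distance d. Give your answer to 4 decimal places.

d = −(3/4) ln(1 − 4p/3) = −0.75 ln(1 − 0.565467) = −0.75 ln(0.434533)
  = −0.75 × (-0.833483) = 0.625112 substitutions/site.

0.6251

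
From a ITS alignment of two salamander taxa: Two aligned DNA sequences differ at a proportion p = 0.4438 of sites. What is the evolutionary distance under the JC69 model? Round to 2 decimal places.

d = −(3/4) ln(1 − 4p/3) = −0.75 ln(1 − 0.591733) = −0.75 ln(0.408267)
  = −0.75 × (-0.895834) = 0.671876 substitutions/site.

0.67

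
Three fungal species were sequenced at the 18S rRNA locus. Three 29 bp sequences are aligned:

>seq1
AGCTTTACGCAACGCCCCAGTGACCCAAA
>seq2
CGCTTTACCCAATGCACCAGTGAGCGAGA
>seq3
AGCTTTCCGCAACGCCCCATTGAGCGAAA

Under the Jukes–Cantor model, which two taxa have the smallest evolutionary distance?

seq1–seq2: 7/29 differ, p = 0.241, d = 0.291.
seq1–seq3: 4/29 differ, p = 0.138, d = 0.152.
seq2–seq3: 7/29 differ, p = 0.241, d = 0.291.
The smallest distance is between seq1 and seq3.

seq1 and seq3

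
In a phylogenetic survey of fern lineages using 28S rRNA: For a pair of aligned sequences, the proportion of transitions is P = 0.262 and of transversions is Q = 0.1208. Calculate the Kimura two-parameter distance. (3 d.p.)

Under the Kimura two-parameter model, d = −½ ln(1 − 2P − Q) − ¼ ln(1 − 2Q).
1 − 2P − Q = 0.3552, giving −½ ln(0.3552) = 0.517537.
1 − 2Q = 0.7584, giving −¼ ln(0.7584) = 0.069136.
d = 0.517537 + 0.069136 = 0.586673.

0.587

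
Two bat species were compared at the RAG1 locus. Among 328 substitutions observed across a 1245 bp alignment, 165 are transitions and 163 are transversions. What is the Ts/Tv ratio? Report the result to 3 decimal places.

1.012

R = 165/163 = 1.012269… ≈ 1.012 (to 3 d.p.).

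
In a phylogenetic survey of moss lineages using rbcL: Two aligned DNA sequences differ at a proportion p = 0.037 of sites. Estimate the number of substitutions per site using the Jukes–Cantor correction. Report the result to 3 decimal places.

0.038

d = −(3/4) ln(1 − 4p/3) = −0.75 ln(1 − 0.049333) = −0.75 ln(0.950667)
  = −0.75 × (-0.050591) = 0.037943 substitutions/site.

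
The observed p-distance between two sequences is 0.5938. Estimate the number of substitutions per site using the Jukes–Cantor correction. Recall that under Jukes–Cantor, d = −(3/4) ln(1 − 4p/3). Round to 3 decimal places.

1.177

d = −(3/4) ln(1 − 4p/3) = −0.75 ln(1 − 0.791733) = −0.75 ln(0.208267)
  = −0.75 × (-1.568934) = 1.176701 substitutions/site.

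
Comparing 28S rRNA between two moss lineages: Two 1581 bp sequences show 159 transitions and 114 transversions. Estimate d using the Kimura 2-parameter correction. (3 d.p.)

P = 159/1581 ≈ 0.100569 and Q = 114/1581 ≈ 0.072106.
Under the Kimura two-parameter model, d = −½ ln(1 − 2P − Q) − ¼ ln(1 − 2Q).
1 − 2P − Q = 0.726756, giving −½ ln(0.726756) = 0.159582.
1 − 2Q = 0.855788, giving −¼ ln(0.855788) = 0.038933.
d = 0.159582 + 0.038933 = 0.198515.

0.199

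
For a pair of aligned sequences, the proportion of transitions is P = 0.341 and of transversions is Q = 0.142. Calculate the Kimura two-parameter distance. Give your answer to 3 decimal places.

Under the Kimura two-parameter model, d = −½ ln(1 − 2P − Q) − ¼ ln(1 − 2Q).
1 − 2P − Q = 0.176, giving −½ ln(0.176) = 0.868636.
1 − 2Q = 0.716, giving −¼ ln(0.716) = 0.083519.
d = 0.868636 + 0.083519 = 0.952155.

0.952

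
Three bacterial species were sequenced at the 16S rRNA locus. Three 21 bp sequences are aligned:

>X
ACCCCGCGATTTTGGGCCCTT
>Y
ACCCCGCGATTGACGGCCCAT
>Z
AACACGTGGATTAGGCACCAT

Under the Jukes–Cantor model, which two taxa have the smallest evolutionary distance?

X–Y: 4/21 differ, p = 0.190, d = 0.220.
X–Z: 9/21 differ, p = 0.429, d = 0.635.
Y–Z: 9/21 differ, p = 0.429, d = 0.635.
The smallest distance is between X and Y.

X and Y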